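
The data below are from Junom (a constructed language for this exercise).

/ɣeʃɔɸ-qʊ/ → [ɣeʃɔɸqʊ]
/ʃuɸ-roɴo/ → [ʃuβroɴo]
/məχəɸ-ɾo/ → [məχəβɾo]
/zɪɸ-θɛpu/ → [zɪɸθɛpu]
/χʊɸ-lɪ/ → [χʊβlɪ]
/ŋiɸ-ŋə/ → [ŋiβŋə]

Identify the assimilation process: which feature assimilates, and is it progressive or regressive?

Underlying /ɸ/ is realised as [β] next to /r/; /r/ itself does not change.
/ɸ/ is voiceless while /r/ is voiced; the output [β] is voiced, matching the trigger — so the feature that spreads is voicing.
Place and manner are unchanged, so the assimilation is partial, not total.
Checking the remaining alternations: /ɸ/ → [β] before /ɾ/ (voiceless → voiced, matching voiced); /ɸ/ → [β] before /l/ (voiceless → voiced, matching voiced); /ɸ/ → [β] before /ŋ/ (voiceless → voiced, matching voiced) — only voicing changes, and always toward the following segment.
No alternation appears in [ɣeʃɔɸqʊ], [zɪɸθɛpu]: there the adjacent consonants already agree in voicing (/ɸ/ and /q/ are both voiceless; /ɸ/ and /θ/ are both voiceless), so these forms are consistent with the same rule.
The trigger is the following segment, so the direction is regressive (anticipatory).

regressive voicing assimilation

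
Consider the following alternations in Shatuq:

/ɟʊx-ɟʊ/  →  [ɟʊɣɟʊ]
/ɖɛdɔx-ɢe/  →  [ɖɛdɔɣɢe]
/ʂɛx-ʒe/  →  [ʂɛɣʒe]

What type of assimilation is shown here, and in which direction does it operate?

Underlying /x/ is realised as [ɣ] next to /ɟ/; /ɟ/ itself does not change.
/x/ is voiceless while /ɟ/ is voiced; the output [ɣ] is voiced, matching the trigger — so the feature that spreads is voicing.
Place and manner are unchanged, so the assimilation is partial, not total.
The other alternating forms pattern the same way: /x/ → [ɣ] before /ɢ/ (voiceless → voiced, matching voiced); /x/ → [ɣ] before /ʒ/ (voiceless → voiced, matching voiced) — only voicing changes, and always toward the following segment.
Since the segment that changes precedes the conditioning segment, the assimilation is regressive.

regressive voicing assimilation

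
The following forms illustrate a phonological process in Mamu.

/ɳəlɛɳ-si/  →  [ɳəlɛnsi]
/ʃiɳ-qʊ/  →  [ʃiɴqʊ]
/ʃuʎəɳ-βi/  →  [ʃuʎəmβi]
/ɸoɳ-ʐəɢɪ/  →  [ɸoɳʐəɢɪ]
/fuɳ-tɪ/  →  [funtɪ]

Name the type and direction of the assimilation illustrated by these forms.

Underlying /ɳ/ is realised as [n] next to /s/; /s/ itself does not change.
The change retroflex → alveolar matches the place of the following /s/, identifying this as place assimilation.
Manner and voice are unchanged, so the assimilation is partial, not total.
The other alternating forms pattern the same way: /ɳ/ → [ɴ] before /q/ (retroflex → uvular, matching uvular); /ɳ/ → [m] before /β/ (retroflex → bilabial, matching bilabial); /ɳ/ → [n] before /t/ (retroflex → alveolar, matching alveolar) — only place changes, and always toward the following segment.
No alternation appears in [ɸoɳʐəɢɪ]: there the adjacent consonants already agree in place (/ɳ/ and /ʐ/ are both retroflex), so this form is consistent with the same rule.
The trigger is the following segment, so the direction is regressive (anticipatory).

regressive place assimilation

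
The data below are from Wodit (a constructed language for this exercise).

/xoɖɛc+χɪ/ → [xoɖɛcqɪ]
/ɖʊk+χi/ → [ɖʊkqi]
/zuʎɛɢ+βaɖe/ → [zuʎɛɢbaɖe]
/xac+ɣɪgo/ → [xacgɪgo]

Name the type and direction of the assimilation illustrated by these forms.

Comparing underlying and surface forms, /χ/ → [q] is the alternation; the neighbouring /c/ is constant.
/χ/ is a fricative while /c/ is a stop; the output [q] is a stop, matching the trigger — so the feature that spreads is manner.
Place and voice are unchanged, so the assimilation is partial, not total.
The other alternating forms pattern the same way: /χ/ → [q] after /k/ (fricative → stop, matching a stop); /β/ → [b] after /ɢ/ (fricative → stop, matching a stop); /ɣ/ → [g] after /c/ (fricative → stop, matching a stop) — only manner changes, and always toward the preceding segment.
Since the segment that changes follows the conditioning segment, the assimilation is progressive.

progressive manner assimilation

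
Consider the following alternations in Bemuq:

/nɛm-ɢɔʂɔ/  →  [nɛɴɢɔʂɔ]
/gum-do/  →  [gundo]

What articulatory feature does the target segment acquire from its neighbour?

place

Underlying /m/ is realised as [ɴ] next to /ɢ/; /ɢ/ itself does not change.
/m/ is bilabial while /ɢ/ is uvular; the output [ɴ] is uvular, matching the trigger — so the feature that spreads is place.
Checking the remaining alternation: /m/ → [n] before /d/ (bilabial → alveolar, matching alveolar) — only place changes, and always toward the following segment.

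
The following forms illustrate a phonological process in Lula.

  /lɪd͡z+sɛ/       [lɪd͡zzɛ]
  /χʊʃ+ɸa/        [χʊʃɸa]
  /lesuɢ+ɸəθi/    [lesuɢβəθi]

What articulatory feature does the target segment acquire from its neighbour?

voicing

The segment that alternates is /s/, which surfaces as [z] when adjacent to /d͡z/.
/s/ is voiceless while /d͡z/ is voiced; the output [z] is voiced, matching the trigger — so the feature that spreads is voicing.
The same holds elsewhere in the data: /ɸ/ → [β] after /ɢ/ (voiceless → voiced, matching voiced) — only voicing changes, and always toward the preceding segment.
No alternation appears in [χʊʃɸa]: there the adjacent consonants already agree in voicing (/ɸ/ and /ʃ/ are both voiceless), so this form is consistent with the same rule.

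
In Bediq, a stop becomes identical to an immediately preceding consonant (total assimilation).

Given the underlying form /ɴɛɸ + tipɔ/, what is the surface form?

[ɴɛɸɸipɔ]

/t/ is the segment targeted by the rule; it sits immediately after /ɸ/, so it assimilates completely and surfaces as [ɸ].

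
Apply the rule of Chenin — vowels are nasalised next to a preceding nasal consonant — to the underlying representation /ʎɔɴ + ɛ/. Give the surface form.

The vowel /ɛ/ is adjacent to the preceding nasal /ɴ/, so it acquires [+nasal] and surfaces as [ɛ̃].

[ʎɔɴɛ̃]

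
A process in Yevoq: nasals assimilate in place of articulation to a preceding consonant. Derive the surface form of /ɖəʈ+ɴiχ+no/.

The rule targets /ɴ/ (voiced uvular nasal), which sits after the trigger /ʈ/ (retroflex).
Changing only its place to retroflex gives [ɳ] — the voiced retroflex nasal.
The same rule applies at the second boundary: /n/ → [ɴ] next to /χ/.

[ɖəʈɳiχɴo]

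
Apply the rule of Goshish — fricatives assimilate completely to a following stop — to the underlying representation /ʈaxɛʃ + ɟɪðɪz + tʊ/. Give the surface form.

/ʃ/ is the segment targeted by the rule; it sits immediately before /ɟ/, so it assimilates completely and surfaces as [ɟ].
The same rule applies at the second boundary: /z/ → [t] next to /t/.

[ʈaxɛɟɟɪðɪttʊ]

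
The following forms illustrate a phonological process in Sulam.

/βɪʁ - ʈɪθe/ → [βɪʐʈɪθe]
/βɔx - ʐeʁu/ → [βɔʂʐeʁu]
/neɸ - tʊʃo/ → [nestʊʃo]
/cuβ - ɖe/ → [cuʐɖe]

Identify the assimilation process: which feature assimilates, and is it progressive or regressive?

The segment that alternates is /ʁ/, which surfaces as [ʐ] when adjacent to /ʈ/.
The change uvular → retroflex matches the place of the following /ʈ/, identifying this as place assimilation.
Manner and voice are unchanged, so the assimilation is partial, not total.
The same holds elsewhere in the data: /x/ → [ʂ] before /ʐ/ (velar → retroflex, matching retroflex); /ɸ/ → [s] before /t/ (bilabial → alveolar, matching alveolar); /β/ → [ʐ] before /ɖ/ (bilabial → retroflex, matching retroflex) — only place changes, and always toward the following segment.
Since the segment that changes precedes the conditioning segment, the assimilation is regressive.

regressive place assimilation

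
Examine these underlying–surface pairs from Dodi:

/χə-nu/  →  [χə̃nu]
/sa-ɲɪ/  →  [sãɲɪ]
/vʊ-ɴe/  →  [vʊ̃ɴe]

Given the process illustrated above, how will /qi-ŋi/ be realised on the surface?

[qĩŋi]

The data show regressive nasality assimilation (vowel nasalisation): /ə/ → [ə̃] before /n/; /a/ → [ã] before /ɲ/; /ʊ/ → [ʊ̃] before /ɴ/ — a vowel is nasalised by an immediately following nasal consonant.
/i/ sits next to the nasal /ŋ/ and is therefore nasalised to [ĩ].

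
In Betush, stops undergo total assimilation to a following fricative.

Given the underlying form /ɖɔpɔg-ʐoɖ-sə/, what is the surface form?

[ɖɔpɔʐʐossə]

/g/ is the segment targeted by the rule; it sits immediately before /ʐ/, so it assimilates completely and surfaces as [ʐ].
The same rule applies at the second boundary: /ɖ/ → [s] next to /s/.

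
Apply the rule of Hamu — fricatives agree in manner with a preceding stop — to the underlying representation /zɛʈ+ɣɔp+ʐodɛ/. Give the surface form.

[zɛʈgɔpɖodɛ]

/ɣ/ is a voiced velar fricative. The preceding trigger /ʈ/ is a stop, so /ɣ/ must become a stop as well.
The voiced velar stop is [g], so /ɣ/ → [g].
At the second juncture, /ʐ/ likewise becomes [ɖ] adjacent to /p/.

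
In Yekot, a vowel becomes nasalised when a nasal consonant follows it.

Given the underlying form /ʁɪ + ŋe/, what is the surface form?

/ɪ/ sits next to the nasal /ŋ/ and is therefore nasalised to [ɪ̃].

[ʁɪ̃ŋe]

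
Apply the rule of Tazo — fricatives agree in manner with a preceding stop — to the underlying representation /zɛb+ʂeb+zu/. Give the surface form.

[zɛbʈebdu]

/ʂ/ is a voiceless retroflex fricative. The preceding trigger /b/ is a stop, so /ʂ/ must become a stop as well.
A voiceless retroflex stop is [ʈ], so the surface segment is [ʈ].
The same rule applies at the second boundary: /z/ → [d] next to /b/.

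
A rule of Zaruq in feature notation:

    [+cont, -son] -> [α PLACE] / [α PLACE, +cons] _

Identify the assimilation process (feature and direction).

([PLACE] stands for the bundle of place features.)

The rule copies the place features (abbreviated [PLACE]) from the environment onto the target, so the assimilating feature is place.
The conditioning segment sits to the left of the focus bar, meaning the trigger precedes the segment that changes — progressive assimilation.

progressive place assimilation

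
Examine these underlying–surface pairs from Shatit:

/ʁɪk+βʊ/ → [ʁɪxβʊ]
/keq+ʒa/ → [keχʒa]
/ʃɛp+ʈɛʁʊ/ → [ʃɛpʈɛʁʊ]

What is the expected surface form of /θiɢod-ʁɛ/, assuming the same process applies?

The data show regressive manner assimilation: /k/ → [x] before /β/; /q/ → [χ] before /ʒ/. In each pair only manner changes, matching the following consonant, while place and voice stay constant.
Nothing changes in [ʃɛpʈɛʁʊ]: there the adjacent consonants already agree in manner (/p/ and /ʈ/ are both stops), so this form is consistent with the same rule.
/d/ is a voiced alveolar stop. The following trigger /ʁ/ is a fricative, so /d/ must become a fricative as well.
A voiced alveolar fricative is [z], so the surface segment is [z].

[θiɢozʁɛ]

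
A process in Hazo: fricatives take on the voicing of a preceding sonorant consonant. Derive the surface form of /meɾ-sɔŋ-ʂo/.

The rule targets /s/ (voiceless alveolar fricative), which sits after the trigger /ɾ/ (voiced).
A voiced alveolar fricative is [z], so the surface segment is [z].
At the second juncture, /ʂ/ likewise becomes [ʐ] adjacent to /ŋ/.

[meɾzɔŋʐo]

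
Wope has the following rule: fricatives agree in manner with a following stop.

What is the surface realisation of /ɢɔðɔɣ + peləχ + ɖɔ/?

[ɢɔðɔgpeləqɖɔ]

The rule targets /ɣ/ (voiced velar fricative), which sits before the trigger /p/ (stop).
Changing only its manner to stop gives [g] — the voiced velar stop.
At the second juncture, /χ/ likewise becomes [q] adjacent to /ɖ/.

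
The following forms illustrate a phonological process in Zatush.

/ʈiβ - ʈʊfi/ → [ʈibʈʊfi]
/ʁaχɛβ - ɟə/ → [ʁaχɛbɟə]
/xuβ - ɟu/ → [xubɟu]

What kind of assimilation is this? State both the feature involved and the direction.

regressive manner assimilation

Comparing underlying and surface forms, /β/ → [b] is the alternation; the neighbouring /ʈ/ is constant.
/β/ is a fricative while /ʈ/ is a stop; the output [b] is a stop, matching the trigger — so the feature that spreads is manner.
Place and voice are unchanged, so the assimilation is partial, not total.
The same holds elsewhere in the data: /β/ → [b] before /ɟ/ (fricative → stop, matching a stop) — only manner changes, and always toward the following segment.
Since the segment that changes precedes the conditioning segment, the assimilation is regressive.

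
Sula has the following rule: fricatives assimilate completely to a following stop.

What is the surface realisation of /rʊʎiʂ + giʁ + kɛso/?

/ʂ/ is the segment targeted by the rule; it sits immediately before /g/, so it assimilates completely and surfaces as [g].
The same rule applies at the second boundary: /ʁ/ → [k] next to /k/.

[rʊʎiggikkɛso]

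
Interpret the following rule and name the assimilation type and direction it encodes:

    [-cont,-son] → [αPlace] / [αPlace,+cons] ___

progressive place assimilation

The shared variable α links the value of the place features (abbreviated [Place]) on the target to the same value on the neighbouring segment, so place is the feature that assimilates.
Since the environment is written before the underscore, the trigger precedes the target; the direction is progressive.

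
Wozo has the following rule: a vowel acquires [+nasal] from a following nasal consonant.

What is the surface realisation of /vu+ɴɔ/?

The vowel /u/ is adjacent to the following nasal /ɴ/, so it acquires [+nasal] and surfaces as [ũ].

[vũɴɔ]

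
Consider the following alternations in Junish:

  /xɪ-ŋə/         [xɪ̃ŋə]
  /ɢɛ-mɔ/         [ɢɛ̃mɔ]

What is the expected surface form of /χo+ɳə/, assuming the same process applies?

[χõɳə]

The data show regressive nasality assimilation (vowel nasalisation): /ɪ/ → [ɪ̃] before /ŋ/; /ɛ/ → [ɛ̃] before /m/ — a vowel is nasalised by an immediately following nasal consonant.
/o/ sits next to the nasal /ɳ/ and is therefore nasalised to [õ].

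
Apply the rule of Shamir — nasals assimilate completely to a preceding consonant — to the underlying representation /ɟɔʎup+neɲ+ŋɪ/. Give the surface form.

[ɟɔʎuppeɲɲɪ]

/n/ is the segment targeted by the rule; it sits immediately after /p/, so it assimilates completely and surfaces as [p].
The same rule applies at the second boundary: /ŋ/ → [ɲ] next to /ɲ/.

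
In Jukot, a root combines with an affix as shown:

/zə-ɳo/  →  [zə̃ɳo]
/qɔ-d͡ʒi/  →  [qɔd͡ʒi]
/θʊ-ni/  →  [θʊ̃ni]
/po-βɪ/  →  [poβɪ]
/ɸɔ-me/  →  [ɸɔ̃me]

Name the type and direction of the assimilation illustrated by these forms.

The vowel /ə/ surfaces as nasalised [ə̃] next to the following nasal /ɳ/ — it has acquired the [+nasal] feature of its neighbour.
Likewise in the remaining data: /ʊ/ → [ʊ̃] before /n/; /ɔ/ → [ɔ̃] before /m/ — each time a vowel is nasalised next to a following nasal.
No change occurs in [qɔd͡ʒi], [poβɪ] because the vowel at the boundary is adjacent to an oral consonant, not a nasal (/ɔ/ next to /d͡ʒ/; /o/ next to /β/).
Because the conditioning nasal is to the right of the vowel that changes, the process is regressive (anticipatory).

regressive nasality assimilation (vowel nasalisation)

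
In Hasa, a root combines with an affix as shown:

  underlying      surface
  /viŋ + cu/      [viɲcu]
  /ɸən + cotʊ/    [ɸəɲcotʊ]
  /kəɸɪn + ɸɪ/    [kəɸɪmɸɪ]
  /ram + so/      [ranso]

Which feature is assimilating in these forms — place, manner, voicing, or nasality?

The segment that alternates is /ŋ/, which surfaces as [ɲ] when adjacent to /c/.
The change velar → palatal matches the place of the following /c/, identifying this as place assimilation.
Checking the remaining alternations: /n/ → [ɲ] before /c/ (alveolar → palatal, matching palatal); /n/ → [m] before /ɸ/ (alveolar → bilabial, matching bilabial); /m/ → [n] before /s/ (bilabial → alveolar, matching alveolar) — only place changes, and always toward the following segment.

place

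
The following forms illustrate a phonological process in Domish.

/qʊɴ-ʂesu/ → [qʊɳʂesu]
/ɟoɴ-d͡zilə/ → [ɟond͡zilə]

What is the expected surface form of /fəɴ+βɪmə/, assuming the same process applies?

[fəmβɪmə]

The data show regressive place assimilation: /ɴ/ → [ɳ] before /ʂ/; /ɴ/ → [n] before /d͡z/. In each pair only place changes, matching the following consonant, while manner and voice stay constant.
The rule targets /ɴ/ (voiced uvular nasal), which sits before the trigger /β/ (bilabial).
A voiced bilabial nasal is [m], so the surface segment is [m].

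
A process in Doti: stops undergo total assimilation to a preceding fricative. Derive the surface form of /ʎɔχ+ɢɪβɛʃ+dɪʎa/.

/ɢ/ is the segment targeted by the rule; it sits immediately after /χ/, so it assimilates completely and surfaces as [χ].
The same rule applies at the second boundary: /d/ → [ʃ] next to /ʃ/.

[ʎɔχχɪβɛʃʃɪʎa]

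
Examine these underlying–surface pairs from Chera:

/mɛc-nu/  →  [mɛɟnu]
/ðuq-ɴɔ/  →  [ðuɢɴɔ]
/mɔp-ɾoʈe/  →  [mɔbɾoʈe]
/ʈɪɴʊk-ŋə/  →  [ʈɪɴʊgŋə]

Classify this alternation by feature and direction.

Underlying /c/ is realised as [ɟ] next to /n/; /n/ itself does not change.
The change voiceless → voiced matches the voicing of the following /n/, identifying this as voicing assimilation.
Place and manner are unchanged, so the assimilation is partial, not total.
Checking the remaining alternations: /q/ → [ɢ] before /ɴ/ (voiceless → voiced, matching voiced); /p/ → [b] before /ɾ/ (voiceless → voiced, matching voiced); /k/ → [g] before /ŋ/ (voiceless → voiced, matching voiced) — only voicing changes, and always toward the following segment.
Since the segment that changes precedes the conditioning segment, the assimilation is regressive.

regressive voicing assimilation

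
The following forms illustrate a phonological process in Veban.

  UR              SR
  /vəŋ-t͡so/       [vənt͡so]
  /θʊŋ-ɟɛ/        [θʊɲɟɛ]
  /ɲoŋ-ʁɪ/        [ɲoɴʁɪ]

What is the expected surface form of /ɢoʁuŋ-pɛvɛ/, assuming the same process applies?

[ɢoʁumpɛvɛ]

The data show regressive place assimilation: /ŋ/ → [n] before /t͡s/; /ŋ/ → [ɲ] before /ɟ/; /ŋ/ → [ɴ] before /ʁ/. In each pair only place changes, matching the following consonant, while manner and voice stay constant.
/ŋ/ is a voiced velar nasal. The following trigger /p/ is bilabial, so /ŋ/ must become bilabial as well.
A voiced bilabial nasal is [m], so the surface segment is [m].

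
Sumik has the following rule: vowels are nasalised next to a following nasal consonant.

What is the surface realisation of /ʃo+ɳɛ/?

/o/ sits next to the nasal /ɳ/ and is therefore nasalised to [õ].

[ʃõɳɛ]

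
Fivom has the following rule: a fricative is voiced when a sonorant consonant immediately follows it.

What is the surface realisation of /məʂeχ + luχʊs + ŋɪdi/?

The rule targets /χ/ (voiceless uvular fricative), which sits before the trigger /l/ (voiced).
A voiced uvular fricative is [ʁ], so the surface segment is [ʁ].
At the second juncture, /s/ likewise becomes [z] adjacent to /ŋ/.

[məʂeʁluχʊzŋɪdi]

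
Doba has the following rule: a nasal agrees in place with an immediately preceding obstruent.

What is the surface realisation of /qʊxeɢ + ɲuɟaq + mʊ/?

The rule targets /ɲ/ (voiced palatal nasal), which sits after the trigger /ɢ/ (uvular).
Changing only its place to uvular gives [ɴ] — the voiced uvular nasal.
At the second juncture, /m/ likewise becomes [ɴ] adjacent to /q/.

[qʊxeɢɴuɟaqɴʊ]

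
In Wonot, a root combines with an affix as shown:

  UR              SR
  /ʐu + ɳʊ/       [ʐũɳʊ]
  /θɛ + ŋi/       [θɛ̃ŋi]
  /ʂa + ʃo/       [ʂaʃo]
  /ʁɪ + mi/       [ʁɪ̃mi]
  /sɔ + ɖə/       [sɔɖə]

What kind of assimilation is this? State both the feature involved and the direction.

regressive nasality assimilation (vowel nasalisation)

The vowel /u/ surfaces as nasalised [ũ] next to the following nasal /ɳ/ — it has acquired the [+nasal] feature of its neighbour.
The other forms show the same pattern: /ɛ/ → [ɛ̃] before /ŋ/; /ɪ/ → [ɪ̃] before /m/ — each time a vowel is nasalised next to a following nasal.
No change occurs in [ʂaʃo], [sɔɖə] because the vowel at the boundary is adjacent to an oral consonant, not a nasal (/a/ next to /ʃ/; /ɔ/ next to /ɖ/).
Because the conditioning nasal is to the right of the vowel that changes, the process is regressive (anticipatory).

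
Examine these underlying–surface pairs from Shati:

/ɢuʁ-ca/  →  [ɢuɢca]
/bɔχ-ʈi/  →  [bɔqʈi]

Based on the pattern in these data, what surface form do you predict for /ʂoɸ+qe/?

The data show regressive manner assimilation: /ʁ/ → [ɢ] before /c/; /χ/ → [q] before /ʈ/. In each pair only manner changes, matching the following consonant, while place and voice stay constant.
The rule targets /ɸ/ (voiceless bilabial fricative), which sits before the trigger /q/ (stop).
A voiceless bilabial stop is [p], so the surface segment is [p].

[ʂopqe]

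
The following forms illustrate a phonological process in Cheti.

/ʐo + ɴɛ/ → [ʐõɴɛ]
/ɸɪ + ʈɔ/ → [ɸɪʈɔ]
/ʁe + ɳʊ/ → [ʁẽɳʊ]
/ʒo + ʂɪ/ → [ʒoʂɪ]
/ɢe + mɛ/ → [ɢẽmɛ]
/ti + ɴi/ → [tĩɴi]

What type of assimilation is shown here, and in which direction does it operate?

regressive nasality assimilation (vowel nasalisation)

The vowel /o/ surfaces as nasalised [õ] next to the following nasal /ɴ/ — it has acquired the [+nasal] feature of its neighbour.
The other forms show the same pattern: /e/ → [ẽ] before /ɳ/; /e/ → [ẽ] before /m/; /i/ → [ĩ] before /ɴ/ — each time a vowel is nasalised next to a following nasal.
No change occurs in [ɸɪʈɔ], [ʒoʂɪ] because the vowel at the boundary is adjacent to an oral consonant, not a nasal (/ɪ/ next to /ʈ/; /o/ next to /ʂ/).
Because the conditioning nasal is to the right of the vowel that changes, the process is regressive (anticipatory).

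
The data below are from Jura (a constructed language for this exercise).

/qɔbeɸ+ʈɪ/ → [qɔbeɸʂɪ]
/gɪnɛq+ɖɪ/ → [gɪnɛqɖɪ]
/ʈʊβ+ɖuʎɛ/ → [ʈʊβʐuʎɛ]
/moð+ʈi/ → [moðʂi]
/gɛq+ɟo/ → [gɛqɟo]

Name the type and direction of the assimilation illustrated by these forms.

progressive manner assimilation

The segment that alternates is /ʈ/, which surfaces as [ʂ] when adjacent to /ɸ/.
The change stop → fricative matches the manner of the preceding /ɸ/, identifying this as manner assimilation.
Place and voice are unchanged, so the assimilation is partial, not total.
The other alternating forms pattern the same way: /ɖ/ → [ʐ] after /β/ (stop → fricative, matching a fricative); /ʈ/ → [ʂ] after /ð/ (stop → fricative, matching a fricative) — only manner changes, and always toward the preceding segment.
No alternation appears in [gɪnɛqɖɪ], [gɛqɟo]: there the adjacent consonants already agree in manner (/ɖ/ and /q/ are both stops; /ɟ/ and /q/ are both stops), so these forms are consistent with the same rule.
Since the segment that changes follows the conditioning segment, the assimilation is progressive.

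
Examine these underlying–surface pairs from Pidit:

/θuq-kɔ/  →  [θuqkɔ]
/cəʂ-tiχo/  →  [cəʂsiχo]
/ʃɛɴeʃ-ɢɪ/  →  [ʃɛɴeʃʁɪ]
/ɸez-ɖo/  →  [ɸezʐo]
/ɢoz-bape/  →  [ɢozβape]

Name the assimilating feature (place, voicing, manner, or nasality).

The segment that alternates is /t/, which surfaces as [s] when adjacent to /ʂ/.
/t/ is a stop while /ʂ/ is a fricative; the output [s] is a fricative, matching the trigger — so the feature that spreads is manner.
The other alternating forms pattern the same way: /ɢ/ → [ʁ] after /ʃ/ (stop → fricative, matching a fricative); /ɖ/ → [ʐ] after /z/ (stop → fricative, matching a fricative); /b/ → [β] after /z/ (stop → fricative, matching a fricative) — only manner changes, and always toward the preceding segment.
No alternation appears in [θuqkɔ]: there the adjacent consonants already agree in manner (/k/ and /q/ are both stops), so this form is consistent with the same rule.

manner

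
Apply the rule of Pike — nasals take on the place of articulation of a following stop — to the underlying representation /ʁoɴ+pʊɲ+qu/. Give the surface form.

[ʁompʊɴqu]

/ɴ/ is a voiced uvular nasal. The following trigger /p/ is bilabial, so /ɴ/ must become bilabial as well.
Changing only its place to bilabial gives [m] — the voiced bilabial nasal.
At the second juncture, /ɲ/ likewise becomes [ɴ] adjacent to /q/.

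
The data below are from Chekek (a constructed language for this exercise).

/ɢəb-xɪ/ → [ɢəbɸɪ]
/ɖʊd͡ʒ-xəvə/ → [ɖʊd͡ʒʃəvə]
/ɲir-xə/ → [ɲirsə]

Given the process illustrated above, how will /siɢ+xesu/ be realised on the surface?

The data show progressive place assimilation: /x/ → [ɸ] after /b/; /x/ → [ʃ] after /d͡ʒ/; /x/ → [s] after /r/. In each pair only place changes, matching the preceding consonant, while manner and voice stay constant.
The rule targets /x/ (voiceless velar fricative), which sits after the trigger /ɢ/ (uvular).
Changing only its place to uvular gives [χ] — the voiceless uvular fricative.

[siɢχesu]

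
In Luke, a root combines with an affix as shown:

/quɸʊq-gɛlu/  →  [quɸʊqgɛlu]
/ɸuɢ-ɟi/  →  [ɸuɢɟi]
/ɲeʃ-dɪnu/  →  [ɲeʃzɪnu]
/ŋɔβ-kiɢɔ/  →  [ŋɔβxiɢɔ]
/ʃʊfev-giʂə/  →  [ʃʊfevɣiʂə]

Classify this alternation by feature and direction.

Comparing underlying and surface forms, /d/ → [z] is the alternation; the neighbouring /ʃ/ is constant.
The change stop → fricative matches the manner of the preceding /ʃ/, identifying this as manner assimilation.
Place and voice are unchanged, so the assimilation is partial, not total.
Checking the remaining alternations: /k/ → [x] after /β/ (stop → fricative, matching a fricative); /g/ → [ɣ] after /v/ (stop → fricative, matching a fricative) — only manner changes, and always toward the preceding segment.
No alternation appears in [quɸʊqgɛlu], [ɸuɢɟi]: there the adjacent consonants already agree in manner (/g/ and /q/ are both stops; /ɟ/ and /ɢ/ are both stops), so these forms are consistent with the same rule.
The trigger is the preceding segment, so the direction is progressive (perseverative).

progressive manner assimilation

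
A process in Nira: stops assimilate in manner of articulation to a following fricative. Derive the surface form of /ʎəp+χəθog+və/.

The rule targets /p/ (voiceless bilabial stop), which sits before the trigger /χ/ (fricative).
A voiceless bilabial fricative is [ɸ], so the surface segment is [ɸ].
The same rule applies at the second boundary: /g/ → [ɣ] next to /v/.

[ʎəɸχəθoɣvə]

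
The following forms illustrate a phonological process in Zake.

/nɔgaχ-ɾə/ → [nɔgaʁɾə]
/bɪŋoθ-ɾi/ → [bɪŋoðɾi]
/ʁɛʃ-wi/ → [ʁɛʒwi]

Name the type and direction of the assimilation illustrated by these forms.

regressive voicing assimilation

Underlying /χ/ is realised as [ʁ] next to /ɾ/; /ɾ/ itself does not change.
/χ/ is voiceless while /ɾ/ is voiced; the output [ʁ] is voiced, matching the trigger — so the feature that spreads is voicing.
Place and manner are unchanged, so the assimilation is partial, not total.
The other alternating forms pattern the same way: /θ/ → [ð] before /ɾ/ (voiceless → voiced, matching voiced); /ʃ/ → [ʒ] before /w/ (voiceless → voiced, matching voiced) — only voicing changes, and always toward the following segment.
The trigger is the following segment, so the direction is regressive (anticipatory).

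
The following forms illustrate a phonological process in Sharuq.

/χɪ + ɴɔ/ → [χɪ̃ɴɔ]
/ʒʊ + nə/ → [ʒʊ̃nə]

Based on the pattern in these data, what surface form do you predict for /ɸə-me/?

[ɸə̃me]

The data show regressive nasality assimilation (vowel nasalisation): /ɪ/ → [ɪ̃] before /ɴ/; /ʊ/ → [ʊ̃] before /n/ — a vowel is nasalised by an immediately following nasal consonant.
/ə/ sits next to the nasal /m/ and is therefore nasalised to [ə̃].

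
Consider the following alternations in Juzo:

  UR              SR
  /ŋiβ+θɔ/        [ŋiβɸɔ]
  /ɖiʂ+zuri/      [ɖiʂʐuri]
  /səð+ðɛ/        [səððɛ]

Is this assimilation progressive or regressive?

Underlying /θ/ is realised as [ɸ] next to /β/; /β/ itself does not change.
/θ/ is dental while /β/ is bilabial; the output [ɸ] is bilabial, matching the trigger — so the feature that spreads is place.
The other alternating form patterns the same way: /z/ → [ʐ] after /ʂ/ (alveolar → retroflex, matching retroflex) — only place changes, and always toward the preceding segment.
No alternation appears in [səððɛ]: there the adjacent consonants already agree in place (/ð/ and /ð/ are both dental), so this form is consistent with the same rule.
Since the segment that changes follows the conditioning segment, the assimilation is progressive.

progressive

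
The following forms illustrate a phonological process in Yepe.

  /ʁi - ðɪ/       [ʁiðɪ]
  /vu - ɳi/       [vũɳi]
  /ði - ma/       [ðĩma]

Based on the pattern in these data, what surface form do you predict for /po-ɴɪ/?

The data show regressive nasality assimilation (vowel nasalisation): /u/ → [ũ] before /ɳ/; /i/ → [ĩ] before /m/ — a vowel is nasalised by an immediately following nasal consonant.
No change occurs in [ʁiðɪ] because the vowel at the boundary is adjacent to an oral consonant, not a nasal (/i/ next to /ð/).
/o/ sits next to the nasal /ɴ/ and is therefore nasalised to [õ].

[põɴɪ]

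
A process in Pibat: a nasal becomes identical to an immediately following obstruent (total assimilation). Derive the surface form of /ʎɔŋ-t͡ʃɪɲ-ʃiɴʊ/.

[ʎɔt͡ʃt͡ʃɪʃʃiɴʊ]

/ŋ/ is the segment targeted by the rule; it sits immediately before /t͡ʃ/, so it assimilates completely and surfaces as [t͡ʃ].
At the second juncture, /ɲ/ likewise becomes [ʃ] adjacent to /ʃ/.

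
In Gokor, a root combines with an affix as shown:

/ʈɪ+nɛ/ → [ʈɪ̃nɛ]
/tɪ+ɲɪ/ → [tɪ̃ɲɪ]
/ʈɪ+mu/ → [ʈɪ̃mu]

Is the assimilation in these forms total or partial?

The vowel /ɪ/ surfaces as nasalised [ɪ̃] next to the following nasal /n/ — it has acquired the [+nasal] feature of its neighbour.
The other forms show the same pattern: /ɪ/ → [ɪ̃] before /ɲ/; /ɪ/ → [ɪ̃] before /m/ — each time a vowel is nasalised next to a following nasal.

partial assimilation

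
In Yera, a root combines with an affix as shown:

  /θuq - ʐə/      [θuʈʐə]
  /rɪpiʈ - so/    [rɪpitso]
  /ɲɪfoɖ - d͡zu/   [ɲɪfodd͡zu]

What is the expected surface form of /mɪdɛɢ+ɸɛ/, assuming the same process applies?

[mɪdɛbɸɛ]

The data show regressive place assimilation: /q/ → [ʈ] before /ʐ/; /ʈ/ → [t] before /s/; /ɖ/ → [d] before /d͡z/. In each pair only place changes, matching the following consonant, while manner and voice stay constant.
/ɢ/ is a voiced uvular stop. The following trigger /ɸ/ is bilabial, so /ɢ/ must become bilabial as well.
The voiced bilabial stop is [b], so /ɢ/ → [b].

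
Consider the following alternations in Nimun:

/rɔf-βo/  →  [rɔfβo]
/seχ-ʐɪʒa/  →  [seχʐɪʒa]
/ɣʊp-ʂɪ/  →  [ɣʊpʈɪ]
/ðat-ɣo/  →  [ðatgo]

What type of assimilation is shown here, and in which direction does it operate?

progressive manner assimilation

The segment that alternates is /ʂ/, which surfaces as [ʈ] when adjacent to /p/.
The change fricative → stop matches the manner of the preceding /p/, identifying this as manner assimilation.
Place and voice are unchanged, so the assimilation is partial, not total.
The same holds elsewhere in the data: /ɣ/ → [g] after /t/ (fricative → stop, matching a stop) — only manner changes, and always toward the preceding segment.
Nothing changes in [rɔfβo], [seχʐɪʒa]: there the adjacent consonants already agree in manner (/β/ and /f/ are both fricatives; /ʐ/ and /χ/ are both fricatives), so these forms are consistent with the same rule.
The trigger is the preceding segment, so the direction is progressive (perseverative).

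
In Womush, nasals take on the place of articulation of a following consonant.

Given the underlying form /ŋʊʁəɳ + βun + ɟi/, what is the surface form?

The rule targets /ɳ/ (voiced retroflex nasal), which sits before the trigger /β/ (bilabial).
A voiced bilabial nasal is [m], so the surface segment is [m].
The same rule applies at the second boundary: /n/ → [ɲ] next to /ɟ/.

[ŋʊʁəmβuɲɟi]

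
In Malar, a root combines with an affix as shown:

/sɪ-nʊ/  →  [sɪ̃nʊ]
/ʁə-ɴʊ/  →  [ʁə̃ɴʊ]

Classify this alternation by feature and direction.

regressive nasality assimilation (vowel nasalisation)

The vowel /ɪ/ surfaces as nasalised [ɪ̃] next to the following nasal /n/ — it has acquired the [+nasal] feature of its neighbour.
The other form shows the same pattern: /ə/ → [ə̃] before /ɴ/ — each time a vowel is nasalised next to a following nasal.
Because the conditioning nasal is to the right of the vowel that changes, the process is regressive (anticipatory).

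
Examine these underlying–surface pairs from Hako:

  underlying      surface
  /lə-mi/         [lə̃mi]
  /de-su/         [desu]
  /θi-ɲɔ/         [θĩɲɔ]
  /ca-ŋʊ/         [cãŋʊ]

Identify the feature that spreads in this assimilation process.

nasality

The vowel /ə/ surfaces as nasalised [ə̃] next to the following nasal /m/ — it has acquired the [+nasal] feature of its neighbour.
Likewise in the remaining data: /i/ → [ĩ] before /ɲ/; /a/ → [ã] before /ŋ/ — each time a vowel is nasalised next to a following nasal.
No change occurs in [desu] because the vowel at the boundary is adjacent to an oral consonant, not a nasal (/e/ next to /s/).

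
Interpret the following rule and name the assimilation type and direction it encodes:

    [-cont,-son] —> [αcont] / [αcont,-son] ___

The shared variable α links the value of [cont] on the target to that of the neighbouring obstruent. [cont] distinguishes stops from fricatives — a manner-of-articulation feature — so this is manner assimilation.
Since the environment is written before the underscore, the trigger precedes the target; the direction is progressive.

progressive manner assimilation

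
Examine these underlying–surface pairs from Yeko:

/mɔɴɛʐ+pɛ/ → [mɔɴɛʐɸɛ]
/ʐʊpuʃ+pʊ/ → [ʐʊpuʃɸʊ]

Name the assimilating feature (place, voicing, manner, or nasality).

The segment that alternates is /p/, which surfaces as [ɸ] when adjacent to /ʐ/.
The change stop → fricative matches the manner of the preceding /ʐ/, identifying this as manner assimilation.
The same holds elsewhere in the data: /p/ → [ɸ] after /ʃ/ (stop → fricative, matching a fricative) — only manner changes, and always toward the preceding segment.

manner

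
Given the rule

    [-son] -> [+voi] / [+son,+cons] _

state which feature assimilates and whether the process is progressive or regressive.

progressive voicing assimilation

The target ([-son], obstruents) acquires [+voi] next to a sonorant consonant ([+son,+cons]) — it takes on the voicing of its neighbour, so the feature that spreads is voicing.
Since the environment is written before the underscore, the trigger precedes the target; the direction is progressive.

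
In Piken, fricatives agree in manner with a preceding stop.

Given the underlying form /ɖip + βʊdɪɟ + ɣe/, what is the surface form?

[ɖipbʊdɪɟge]

The rule targets /β/ (voiced bilabial fricative), which sits after the trigger /p/ (stop).
A voiced bilabial stop is [b], so the surface segment is [b].
At the second juncture, /ɣ/ likewise becomes [g] adjacent to /ɟ/.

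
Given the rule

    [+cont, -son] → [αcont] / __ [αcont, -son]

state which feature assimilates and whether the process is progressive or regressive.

regressive manner assimilation

The shared variable α links the value of [cont] on the target to that of the neighbouring obstruent. [cont] distinguishes stops from fricatives — a manner-of-articulation feature — so this is manner assimilation.
Since the environment is written after the underscore, the trigger follows the target; the direction is regressive.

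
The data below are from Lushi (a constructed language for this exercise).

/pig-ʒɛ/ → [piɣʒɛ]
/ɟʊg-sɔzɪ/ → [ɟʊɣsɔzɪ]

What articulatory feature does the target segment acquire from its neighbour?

The segment that alternates is /g/, which surfaces as [ɣ] when adjacent to /ʒ/.
/g/ is a stop while /ʒ/ is a fricative; the output [ɣ] is a fricative, matching the trigger — so the feature that spreads is manner.
Checking the remaining alternation: /g/ → [ɣ] before /s/ (stop → fricative, matching a fricative) — only manner changes, and always toward the following segment.

manner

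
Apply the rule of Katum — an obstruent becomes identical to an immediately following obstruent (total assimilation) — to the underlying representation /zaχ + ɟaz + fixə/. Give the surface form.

/χ/ is the segment targeted by the rule; it sits immediately before /ɟ/, so it assimilates completely and surfaces as [ɟ].
The same rule applies at the second boundary: /z/ → [f] next to /f/.

[zaɟɟaffixə]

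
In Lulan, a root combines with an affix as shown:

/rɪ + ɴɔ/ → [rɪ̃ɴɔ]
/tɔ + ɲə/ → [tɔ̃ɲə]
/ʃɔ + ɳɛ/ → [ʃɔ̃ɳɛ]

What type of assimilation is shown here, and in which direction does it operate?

The vowel /ɪ/ surfaces as nasalised [ɪ̃] next to the following nasal /ɴ/ — it has acquired the [+nasal] feature of its neighbour.
Likewise in the remaining data: /ɔ/ → [ɔ̃] before /ɲ/; /ɔ/ → [ɔ̃] before /ɳ/ — each time a vowel is nasalised next to a following nasal.
Because the conditioning nasal is to the right of the vowel that changes, the process is regressive (anticipatory).

regressive nasality assimilation (vowel nasalisation)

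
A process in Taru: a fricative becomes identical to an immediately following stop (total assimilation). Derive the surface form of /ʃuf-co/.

[ʃucco]

/f/ is the segment targeted by the rule; it sits immediately before /c/, so it assimilates completely and surfaces as [c].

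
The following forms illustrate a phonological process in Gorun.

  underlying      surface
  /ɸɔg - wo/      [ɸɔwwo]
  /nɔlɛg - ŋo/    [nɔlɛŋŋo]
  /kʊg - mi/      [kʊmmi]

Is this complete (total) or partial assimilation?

total assimilation

The segment that alternates is /g/, which surfaces as [w] when adjacent to /w/.
The output [w] is identical to the trigger /w/ — every feature (place, manner, voicing) has been copied — so this is total assimilation.
The other forms behave the same way: /g/ → [ŋ] before /ŋ/; /g/ → [m] before /m/ — in each case the output is a copy of the following consonant.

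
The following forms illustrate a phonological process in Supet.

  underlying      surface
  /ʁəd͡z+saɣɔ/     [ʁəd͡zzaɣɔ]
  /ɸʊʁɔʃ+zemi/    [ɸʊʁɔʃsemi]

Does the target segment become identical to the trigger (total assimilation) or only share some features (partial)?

partial assimilation

The segment that alternates is /s/, which surfaces as [z] when adjacent to /d͡z/.
The change voiceless → voiced matches the voicing of the preceding /d͡z/, identifying this as voicing assimilation.
Place and manner are unchanged, so the assimilation is partial, not total.
The same holds elsewhere in the data: /z/ → [s] after /ʃ/ (voiced → voiceless, matching voiceless) — only voicing changes, and always toward the preceding segment.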